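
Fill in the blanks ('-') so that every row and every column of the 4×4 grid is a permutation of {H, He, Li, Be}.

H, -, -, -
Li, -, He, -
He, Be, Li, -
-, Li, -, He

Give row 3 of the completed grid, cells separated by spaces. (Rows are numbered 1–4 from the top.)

He Be Li H

(r1,c2) = He
(r1,c3) = Be
(r1,c4) = Li
(r2,c2) = H
(r2,c4) = Be
(r3,c4) = H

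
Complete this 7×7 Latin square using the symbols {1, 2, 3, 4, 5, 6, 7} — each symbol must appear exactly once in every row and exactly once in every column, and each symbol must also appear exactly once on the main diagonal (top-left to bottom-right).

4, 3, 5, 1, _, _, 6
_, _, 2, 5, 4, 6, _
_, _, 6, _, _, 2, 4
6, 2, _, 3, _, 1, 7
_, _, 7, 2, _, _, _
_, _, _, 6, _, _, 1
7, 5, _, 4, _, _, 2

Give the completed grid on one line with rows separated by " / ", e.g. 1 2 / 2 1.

At row 1, column 6: row 1 has {1,3,4,5,6}; column 6 has {1,2,6}; that leaves 7.
At row 2, column 7: row 2 has {2,4,5,6}; column 7 has {1,2,4,6,7}; that leaves 3.
At row 3, column 4: row 3 has {2,4,6}; column 4 has {1,2,3,4,5,6}; that leaves 7.
At row 4, column 3: row 4 has {1,2,3,6,7}; column 3 has {2,5,6,7}; that leaves 4.
At row 4, column 5: row 4 has {1,2,3,4,6,7}; column 5 has {4}; that leaves 5.
At row 5, column 5: row 5 has {2,7}; column 5 has {4,5}; the diagonal has {2,3,4,6}; that leaves 1.
At row 5, column 7: row 5 has {1,2,7}; column 7 has {1,2,3,4,6,7}; that leaves 5.
At row 6, column 3: row 6 has {1,6}; column 3 has {2,4,5,6,7}; that leaves 3.
At row 6, column 6: row 6 has {1,3,6}; column 6 has {1,2,6,7}; the diagonal has {1,2,3,4,6}; that leaves 5.
At row 7, column 3: row 7 has {2,4,5,7}; column 3 has {2,3,4,5,6,7}; that leaves 1.
At row 7, column 6: row 7 has {1,2,4,5,7}; column 6 has {1,2,5,6,7}; that leaves 3.
At row 1, column 5: row 1 has {1,3,4,5,6,7}; column 5 has {1,4,5}; that leaves 2.
At row 2, column 1: row 2 has {2,3,4,5,6}; column 1 has {4,6,7}; that leaves 1.
At row 2, column 2: row 2 has {1,2,3,4,5,6}; column 2 has {2,3,5}; the diagonal has {1,2,3,4,5,6}; that leaves 7.
At row 3, column 2: row 3 has {2,4,6,7}; column 2 has {2,3,5,7}; that leaves 1.
At row 3, column 5: row 3 has {1,2,4,6,7}; column 5 has {1,2,4,5}; that leaves 3.
At row 5, column 1: row 5 has {1,2,5,7}; column 1 has {1,4,6,7}; that leaves 3.
At row 5, column 6: row 5 has {1,2,3,5,7}; column 6 has {1,2,3,5,6,7}; that leaves 4.
At row 6, column 1: row 6 has {1,3,5,6}; column 1 has {1,3,4,6,7}; that leaves 2.
At row 6, column 2: row 6 has {1,2,3,5,6}; column 2 has {1,2,3,5,7}; that leaves 4.
At row 6, column 5: row 6 has {1,2,3,4,5,6}; column 5 has {1,2,3,4,5}; that leaves 7.
At row 7, column 5: row 7 has {1,2,3,4,5,7}; column 5 has {1,2,3,4,5,7}; that leaves 6.
At row 3, column 1: row 3 has {1,2,3,4,6,7}; column 1 has {1,2,3,4,6,7}; that leaves 5.
At row 5, column 2: row 5 has {1,2,3,4,5,7}; column 2 has {1,2,3,4,5,7}; that leaves 6.

4 3 5 1 2 7 6 / 1 7 2 5 4 6 3 / 5 1 6 7 3 2 4 / 6 2 4 3 5 1 7 / 3 6 7 2 1 4 5 / 2 4 3 6 7 5 1 / 7 5 1 4 6 3 2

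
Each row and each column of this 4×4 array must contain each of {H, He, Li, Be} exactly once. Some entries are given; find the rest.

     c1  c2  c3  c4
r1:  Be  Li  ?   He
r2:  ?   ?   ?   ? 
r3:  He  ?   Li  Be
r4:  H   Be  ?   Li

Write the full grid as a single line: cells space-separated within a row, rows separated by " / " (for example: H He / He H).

Be Li H He / Li He Be H / He H Li Be / H Be He Li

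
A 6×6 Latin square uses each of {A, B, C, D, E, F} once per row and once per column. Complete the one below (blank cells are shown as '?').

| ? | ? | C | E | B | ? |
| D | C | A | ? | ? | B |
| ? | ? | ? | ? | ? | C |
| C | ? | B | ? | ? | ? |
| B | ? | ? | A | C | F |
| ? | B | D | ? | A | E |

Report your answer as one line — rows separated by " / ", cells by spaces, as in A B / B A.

A F C E B D / D C A F E B / E A F B D C / C E B D F A / B D E A C F / F B D C A E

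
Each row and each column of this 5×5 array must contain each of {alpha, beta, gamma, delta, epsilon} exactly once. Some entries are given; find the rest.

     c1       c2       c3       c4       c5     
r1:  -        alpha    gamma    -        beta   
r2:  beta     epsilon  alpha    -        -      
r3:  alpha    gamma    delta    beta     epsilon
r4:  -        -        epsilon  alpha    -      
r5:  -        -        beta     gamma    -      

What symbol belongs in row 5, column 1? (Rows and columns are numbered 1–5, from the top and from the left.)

(r2,c4) = delta
(r2,c5) = gamma
(r4,c5) = delta
(r5,c2) = delta
(r5,c5) = alpha
(r1,c4) = epsilon
(r4,c1) = gamma
(r4,c2) = beta
(r5,c1) = epsilon

epsilon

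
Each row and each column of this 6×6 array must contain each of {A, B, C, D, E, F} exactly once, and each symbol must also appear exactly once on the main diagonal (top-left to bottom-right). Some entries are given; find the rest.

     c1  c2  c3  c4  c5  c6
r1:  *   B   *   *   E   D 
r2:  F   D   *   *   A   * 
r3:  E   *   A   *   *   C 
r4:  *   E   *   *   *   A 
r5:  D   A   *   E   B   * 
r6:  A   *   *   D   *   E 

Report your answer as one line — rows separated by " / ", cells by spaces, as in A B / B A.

Cell (r1,c1): row 1 has {B,D,E}; column 1 has {A,D,E,F}; the diagonal has {A,B,D,E} → C.
Cell (r1,c3): row 1 has {B,C,D,E}; column 3 has {A} → F.
Cell (r1,c4): row 1 has {B,C,D,E,F}; column 4 has {D,E} → A.
Cell (r2,c6): row 2 has {A,D,F}; column 6 has {A,C,D,E} → B.
Cell (r3,c2): row 3 has {A,C,E}; column 2 has {A,B,D,E} → F.
Cell (r3,c4): row 3 has {A,C,E,F}; column 4 has {A,D,E} → B.
Cell (r3,c5): row 3 has {A,B,C,E,F}; column 5 has {A,B,E} → D.
Cell (r4,c1): row 4 has {A,E}; column 1 has {A,C,D,E,F} → B.
Cell (r4,c4): row 4 has {A,B,E}; column 4 has {A,B,D,E}; the diagonal has {A,B,C,D,E} → F.
Cell (r4,c5): row 4 has {A,B,E,F}; column 5 has {A,B,D,E} → C.
Cell (r5,c3): row 5 has {A,B,D,E}; column 3 has {A,F} → C.
Cell (r5,c6): row 5 has {A,B,C,D,E}; column 6 has {A,B,C,D,E} → F.
Cell (r6,c2): row 6 has {A,D,E}; column 2 has {A,B,D,E,F} → C.
Cell (r6,c3): row 6 has {A,C,D,E}; column 3 has {A,C,F} → B.
Cell (r6,c5): row 6 has {A,B,C,D,E}; column 5 has {A,B,C,D,E} → F.
Cell (r2,c3): row 2 has {A,B,D,F}; column 3 has {A,B,C,F} → E.
Cell (r2,c4): row 2 has {A,B,D,E,F}; column 4 has {A,B,D,E,F} → C.
Cell (r4,c3): row 4 has {A,B,C,E,F}; column 3 has {A,B,C,E,F} → D.

C B F A E D / F D E C A B / E F A B D C / B E D F C A / D A C E B F / A C B D F E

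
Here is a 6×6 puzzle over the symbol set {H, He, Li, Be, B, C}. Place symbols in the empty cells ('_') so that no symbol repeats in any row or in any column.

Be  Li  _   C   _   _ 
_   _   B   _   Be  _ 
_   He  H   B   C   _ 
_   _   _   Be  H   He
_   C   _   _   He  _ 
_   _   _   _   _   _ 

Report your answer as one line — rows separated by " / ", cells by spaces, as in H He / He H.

Be Li He C B H / He H B Li Be C / Li He H B C Be / C B Li Be H He / B C Be H He Li / H Be C He Li B

(r1,c3) = He
(r1,c5) = B
(r1,c6) = H
(r2,c2) = H
(r3,c1) = Li
(r3,c6) = Be
(r4,c2) = B
(r6,c2) = Be
(r6,c5) = Li
(r4,c1) = C
(r4,c3) = Li
(r5,c3) = Be
(r6,c3) = C
(r6,c6) = B
(r2,c1) = He
(r2,c4) = Li
(r2,c6) = C
(r5,c4) = H
(r5,c6) = Li
(r6,c1) = H
(r6,c4) = He
(r5,c1) = B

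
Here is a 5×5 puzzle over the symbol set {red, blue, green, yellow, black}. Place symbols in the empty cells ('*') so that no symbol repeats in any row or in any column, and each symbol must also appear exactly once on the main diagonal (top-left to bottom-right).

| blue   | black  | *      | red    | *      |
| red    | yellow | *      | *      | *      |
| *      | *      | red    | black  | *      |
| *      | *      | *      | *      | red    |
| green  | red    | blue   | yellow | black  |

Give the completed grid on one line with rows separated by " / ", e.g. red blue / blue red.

(r3,c1) = yellow
(r4,c1) = black
(r4,c4) = green
(r2,c4) = blue
(r2,c5) = green
(r3,c5) = blue
(r4,c2) = blue
(r4,c3) = yellow
(r1,c3) = green
(r1,c5) = yellow
(r2,c3) = black
(r3,c2) = green

blue black green red yellow / red yellow black blue green / yellow green red black blue / black blue yellow green red / green red blue yellow black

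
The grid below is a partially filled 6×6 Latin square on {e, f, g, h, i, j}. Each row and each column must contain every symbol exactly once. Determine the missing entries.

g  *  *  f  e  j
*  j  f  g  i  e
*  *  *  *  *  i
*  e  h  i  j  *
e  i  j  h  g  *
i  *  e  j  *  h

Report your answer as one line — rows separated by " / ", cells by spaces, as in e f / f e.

g h i f e j / h j f g i e / j f g e h i / f e h i j g / e i j h g f / i g e j f h

(r1,c2) = h
(r1,c3) = i
(r2,c1) = h
(r3,c3) = g
(r3,c4) = e
(r4,c1) = f
(r4,c6) = g
(r5,c6) = f
(r6,c5) = f
(r3,c1) = j
(r3,c2) = f
(r3,c5) = h
(r6,c2) = g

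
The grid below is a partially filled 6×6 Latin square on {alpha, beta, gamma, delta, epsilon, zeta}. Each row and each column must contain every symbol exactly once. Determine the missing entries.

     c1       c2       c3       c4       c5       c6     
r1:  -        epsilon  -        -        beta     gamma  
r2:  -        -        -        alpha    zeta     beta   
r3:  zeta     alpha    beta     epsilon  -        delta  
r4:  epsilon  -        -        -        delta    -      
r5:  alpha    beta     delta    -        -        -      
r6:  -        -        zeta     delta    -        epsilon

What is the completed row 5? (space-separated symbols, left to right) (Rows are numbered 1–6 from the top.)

alpha beta delta gamma epsilon zeta

(r1,c1) = delta
(r1,c3) = alpha
(r1,c4) = zeta
(r2,c1) = gamma
(r2,c2) = delta
(r2,c3) = epsilon
(r3,c5) = gamma
(r4,c3) = gamma
(r4,c4) = beta
(r5,c4) = gamma
(r5,c5) = epsilon
(r5,c6) = zeta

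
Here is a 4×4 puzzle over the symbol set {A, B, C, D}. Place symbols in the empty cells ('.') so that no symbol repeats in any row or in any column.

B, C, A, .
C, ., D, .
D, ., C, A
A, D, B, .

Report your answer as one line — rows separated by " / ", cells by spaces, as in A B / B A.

row 1 has {A,B,C}; column 4 has {A} — only D is left for (r1,c4).
row 2 has {C,D}; column 4 has {A,D} — only B is left for (r2,c4).
row 3 has {A,C,D}; column 2 has {C,D} — only B is left for (r3,c2).
row 4 has {A,B,D}; column 4 has {A,B,D} — only C is left for (r4,c4).
row 2 has {B,C,D}; column 2 has {B,C,D} — only A is left for (r2,c2).

B C A D / C A D B / D B C A / A D B C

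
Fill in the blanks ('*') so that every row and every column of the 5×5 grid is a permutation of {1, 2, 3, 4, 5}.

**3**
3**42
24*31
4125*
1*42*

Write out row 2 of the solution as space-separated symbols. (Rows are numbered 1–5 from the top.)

(r1,c1) = 5
(r1,c2) = 2
(r1,c4) = 1
(r1,c5) = 4
(r2,c2) = 5
(r2,c3) = 1

3 5 1 4 2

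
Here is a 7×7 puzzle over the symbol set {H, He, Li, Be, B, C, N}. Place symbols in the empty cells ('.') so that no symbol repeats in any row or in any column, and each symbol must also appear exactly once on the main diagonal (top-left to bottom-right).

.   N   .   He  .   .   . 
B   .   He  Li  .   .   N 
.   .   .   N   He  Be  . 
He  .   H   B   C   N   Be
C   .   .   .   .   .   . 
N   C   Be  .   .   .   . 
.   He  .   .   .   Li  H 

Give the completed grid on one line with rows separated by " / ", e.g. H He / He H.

row 2 has {He,Li,B,N}; column 2 has {He,C,N}; the diagonal has {H,B} — only Be is left for (r2,c2).
row 2 has {He,Li,Be,B,N}; column 5 has {He,C} — only H is left for (r2,c5).
row 2 has {H,He,Li,Be,B,N}; column 6 has {Li,Be,N} — only C is left for (r2,c6).
row 4 has {H,He,Be,B,C,N}; column 2 has {He,Be,C,N} — only Li is left for (r4,c2).
row 6 has {Be,C,N}; column 4 has {He,Li,B,N} — only H is left for (r6,c4).
row 6 has {H,Be,C,N}; column 6 has {Li,Be,C,N}; the diagonal has {H,Be,B} — only He is left for (r6,c6).
row 7 has {H,He,Li}; column 1 has {He,B,C,N} — only Be is left for (r7,c1).
row 7 has {H,He,Li,Be}; column 4 has {H,He,Li,B,N} — only C is left for (r7,c4).
row 1 has {He,N}; column 1 has {He,Be,B,C,N}; the diagonal has {H,He,Be,B} — only Li is left for (r1,c1).
row 3 has {He,Be,N}; column 1 has {He,Li,Be,B,C,N} — only H is left for (r3,c1).
row 3 has {H,He,Be,N}; column 2 has {He,Li,Be,C,N} — only B is left for (r3,c2).
row 3 has {H,He,Be,B,N}; column 3 has {H,He,Be}; the diagonal has {H,He,Li,Be,B} — only C is left for (r3,c3).
row 3 has {H,He,Be,B,C,N}; column 7 has {H,Be,N} — only Li is left for (r3,c7).
row 5 has {C}; column 2 has {He,Li,Be,B,C,N} — only H is left for (r5,c2).
row 5 has {H,C}; column 4 has {H,He,Li,B,C,N} — only Be is left for (r5,c4).
row 5 has {H,Be,C}; column 5 has {H,He,C}; the diagonal has {H,He,Li,Be,B,C} — only N is left for (r5,c5).
row 5 has {H,Be,C,N}; column 6 has {He,Li,Be,C,N} — only B is left for (r5,c6).
row 5 has {H,Be,B,C,N}; column 7 has {H,Li,Be,N} — only He is left for (r5,c7).
row 6 has {H,He,Be,C,N}; column 7 has {H,He,Li,Be,N} — only B is left for (r6,c7).
row 7 has {H,He,Li,Be,C}; column 5 has {H,He,C,N} — only B is left for (r7,c5).
row 1 has {He,Li,N}; column 3 has {H,He,Be,C} — only B is left for (r1,c3).
row 1 has {He,Li,B,N}; column 5 has {H,He,B,C,N} — only Be is left for (r1,c5).
row 1 has {He,Li,Be,B,N}; column 6 has {He,Li,Be,B,C,N} — only H is left for (r1,c6).
row 1 has {H,He,Li,Be,B,N}; column 7 has {H,He,Li,Be,B,N} — only C is left for (r1,c7).
row 5 has {H,He,Be,B,C,N}; column 3 has {H,He,Be,B,C} — only Li is left for (r5,c3).
row 6 has {H,He,Be,B,C,N}; column 5 has {H,He,Be,B,C,N} — only Li is left for (r6,c5).
row 7 has {H,He,Li,Be,B,C}; column 3 has {H,He,Li,Be,B,C} — only N is left for (r7,c3).

Li N B He Be H C / B Be He Li H C N / H B C N He Be Li / He Li H B C N Be / C H Li Be N B He / N C Be H Li He B / Be He N C B Li H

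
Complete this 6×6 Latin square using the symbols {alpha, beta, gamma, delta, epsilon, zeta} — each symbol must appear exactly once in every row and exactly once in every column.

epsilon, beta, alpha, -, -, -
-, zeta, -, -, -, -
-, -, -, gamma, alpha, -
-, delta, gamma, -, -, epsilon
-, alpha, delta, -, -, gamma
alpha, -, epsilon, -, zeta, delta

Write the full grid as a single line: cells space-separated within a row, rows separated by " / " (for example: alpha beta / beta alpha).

epsilon beta alpha delta gamma zeta / gamma zeta beta epsilon delta alpha / delta epsilon zeta gamma alpha beta / zeta delta gamma alpha beta epsilon / beta alpha delta zeta epsilon gamma / alpha gamma epsilon beta zeta delta

At row 1, column 6: row 1 has {alpha,beta,epsilon}; column 6 has {gamma,delta,epsilon}; that leaves zeta.
At row 2, column 3: row 2 has {zeta}; column 3 has {alpha,gamma,delta,epsilon}; that leaves beta.
At row 2, column 6: row 2 has {beta,zeta}; column 6 has {gamma,delta,epsilon,zeta}; that leaves alpha.
At row 3, column 2: row 3 has {alpha,gamma}; column 2 has {alpha,beta,delta,zeta}; that leaves epsilon.
At row 3, column 3: row 3 has {alpha,gamma,epsilon}; column 3 has {alpha,beta,gamma,delta,epsilon}; that leaves zeta.
At row 3, column 6: row 3 has {alpha,gamma,epsilon,zeta}; column 6 has {alpha,gamma,delta,epsilon,zeta}; that leaves beta.
At row 4, column 5: row 4 has {gamma,delta,epsilon}; column 5 has {alpha,zeta}; that leaves beta.
At row 5, column 5: row 5 has {alpha,gamma,delta}; column 5 has {alpha,beta,zeta}; that leaves epsilon.
At row 6, column 2: row 6 has {alpha,delta,epsilon,zeta}; column 2 has {alpha,beta,delta,epsilon,zeta}; that leaves gamma.
At row 6, column 4: row 6 has {alpha,gamma,delta,epsilon,zeta}; column 4 has {gamma}; that leaves beta.
At row 1, column 4: row 1 has {alpha,beta,epsilon,zeta}; column 4 has {beta,gamma}; that leaves delta.
At row 1, column 5: row 1 has {alpha,beta,delta,epsilon,zeta}; column 5 has {alpha,beta,epsilon,zeta}; that leaves gamma.
At row 2, column 4: row 2 has {alpha,beta,zeta}; column 4 has {beta,gamma,delta}; that leaves epsilon.
At row 2, column 5: row 2 has {alpha,beta,epsilon,zeta}; column 5 has {alpha,beta,gamma,epsilon,zeta}; that leaves delta.
At row 3, column 1: row 3 has {alpha,beta,gamma,epsilon,zeta}; column 1 has {alpha,epsilon}; that leaves delta.
At row 4, column 1: row 4 has {beta,gamma,delta,epsilon}; column 1 has {alpha,delta,epsilon}; that leaves zeta.
At row 4, column 4: row 4 has {beta,gamma,delta,epsilon,zeta}; column 4 has {beta,gamma,delta,epsilon}; that leaves alpha.
At row 5, column 1: row 5 has {alpha,gamma,delta,epsilon}; column 1 has {alpha,delta,epsilon,zeta}; that leaves beta.
At row 5, column 4: row 5 has {alpha,beta,gamma,delta,epsilon}; column 4 has {alpha,beta,gamma,delta,epsilon}; that leaves zeta.
At row 2, column 1: row 2 has {alpha,beta,delta,epsilon,zeta}; column 1 has {alpha,beta,delta,epsilon,zeta}; that leaves gamma.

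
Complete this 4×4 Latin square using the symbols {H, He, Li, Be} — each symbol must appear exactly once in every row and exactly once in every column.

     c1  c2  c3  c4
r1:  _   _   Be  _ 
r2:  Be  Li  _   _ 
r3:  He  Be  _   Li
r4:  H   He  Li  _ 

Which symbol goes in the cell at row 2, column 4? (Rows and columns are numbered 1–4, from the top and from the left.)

row 1 has {Be}; column 1 has {H,He,Be} — only Li is left for (r1,c1).
row 1 has {Li,Be}; column 2 has {He,Li,Be} — only H is left for (r1,c2).
row 1 has {H,Li,Be}; column 4 has {Li} — only He is left for (r1,c4).
row 2 has {Li,Be}; column 4 has {He,Li} — only H is left for (r2,c4).

H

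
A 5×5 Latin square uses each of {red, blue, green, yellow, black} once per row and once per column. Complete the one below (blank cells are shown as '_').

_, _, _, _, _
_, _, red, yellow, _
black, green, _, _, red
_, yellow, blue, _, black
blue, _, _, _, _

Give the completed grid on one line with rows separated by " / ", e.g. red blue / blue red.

(r2,c1) = green
(r2,c5) = blue
(r3,c3) = yellow
(r3,c4) = blue
(r4,c1) = red
(r4,c4) = green
(r1,c1) = yellow
(r1,c5) = green
(r2,c2) = black
(r5,c2) = red
(r5,c4) = black
(r5,c5) = yellow
(r1,c2) = blue
(r1,c3) = black
(r1,c4) = red
(r5,c3) = green

yellow blue black red green / green black red yellow blue / black green yellow blue red / red yellow blue green black / blue red green black yellow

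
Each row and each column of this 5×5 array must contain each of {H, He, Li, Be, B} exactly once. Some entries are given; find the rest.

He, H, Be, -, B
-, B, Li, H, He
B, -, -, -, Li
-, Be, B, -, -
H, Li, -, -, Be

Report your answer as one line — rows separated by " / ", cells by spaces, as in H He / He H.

Cell (r1,c4): row 1 has {H,He,Be,B}; column 4 has {H} → Li.
Cell (r2,c1): row 2 has {H,He,Li,B}; column 1 has {H,He,B} → Be.
Cell (r3,c2): row 3 has {Li,B}; column 2 has {H,Li,Be,B} → He.
Cell (r3,c3): row 3 has {He,Li,B}; column 3 has {Li,Be,B} → H.
Cell (r3,c4): row 3 has {H,He,Li,B}; column 4 has {H,Li} → Be.
Cell (r4,c1): row 4 has {Be,B}; column 1 has {H,He,Be,B} → Li.
Cell (r4,c4): row 4 has {Li,Be,B}; column 4 has {H,Li,Be} → He.
Cell (r4,c5): row 4 has {He,Li,Be,B}; column 5 has {He,Li,Be,B} → H.
Cell (r5,c3): row 5 has {H,Li,Be}; column 3 has {H,Li,Be,B} → He.
Cell (r5,c4): row 5 has {H,He,Li,Be}; column 4 has {H,He,Li,Be} → B.

He H Be Li B / Be B Li H He / B He H Be Li / Li Be B He H / H Li He B Be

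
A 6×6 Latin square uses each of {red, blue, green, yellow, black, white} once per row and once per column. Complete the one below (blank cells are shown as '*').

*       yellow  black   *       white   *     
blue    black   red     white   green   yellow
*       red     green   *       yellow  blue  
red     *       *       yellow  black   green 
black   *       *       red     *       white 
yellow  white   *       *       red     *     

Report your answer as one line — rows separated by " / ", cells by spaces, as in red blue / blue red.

green yellow black blue white red / blue black red white green yellow / white red green black yellow blue / red blue white yellow black green / black green yellow red blue white / yellow white blue green red black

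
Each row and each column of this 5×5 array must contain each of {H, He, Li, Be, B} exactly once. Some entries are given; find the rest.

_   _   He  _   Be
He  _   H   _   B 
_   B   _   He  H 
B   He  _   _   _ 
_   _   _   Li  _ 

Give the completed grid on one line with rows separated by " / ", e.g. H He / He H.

At row 2, column 4: row 2 has {H,He,B}; column 4 has {He,Li}; that leaves Be.
At row 4, column 4: row 4 has {He,B}; column 4 has {He,Li,Be}; that leaves H.
At row 4, column 5: row 4 has {H,He,B}; column 5 has {H,Be,B}; that leaves Li.
At row 5, column 5: row 5 has {Li}; column 5 has {H,Li,Be,B}; that leaves He.
At row 1, column 4: row 1 has {He,Be}; column 4 has {H,He,Li,Be}; that leaves B.
At row 2, column 2: row 2 has {H,He,Be,B}; column 2 has {He,B}; that leaves Li.
At row 4, column 3: row 4 has {H,He,Li,B}; column 3 has {H,He}; that leaves Be.
At row 5, column 3: row 5 has {He,Li}; column 3 has {H,He,Be}; that leaves B.
At row 1, column 2: row 1 has {He,Be,B}; column 2 has {He,Li,B}; that leaves H.
At row 3, column 3: row 3 has {H,He,B}; column 3 has {H,He,Be,B}; that leaves Li.
At row 5, column 2: row 5 has {He,Li,B}; column 2 has {H,He,Li,B}; that leaves Be.
At row 1, column 1: row 1 has {H,He,Be,B}; column 1 has {He,B}; that leaves Li.
At row 3, column 1: row 3 has {H,He,Li,B}; column 1 has {He,Li,B}; that leaves Be.
At row 5, column 1: row 5 has {He,Li,Be,B}; column 1 has {He,Li,Be,B}; that leaves H.

Li H He B Be / He Li H Be B / Be B Li He H / B He Be H Li / H Be B Li He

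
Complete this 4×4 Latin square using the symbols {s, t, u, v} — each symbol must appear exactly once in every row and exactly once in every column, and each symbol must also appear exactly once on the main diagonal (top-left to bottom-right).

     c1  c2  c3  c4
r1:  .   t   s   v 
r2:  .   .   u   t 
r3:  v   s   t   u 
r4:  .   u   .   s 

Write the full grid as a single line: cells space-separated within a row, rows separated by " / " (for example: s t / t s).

u t s v / s v u t / v s t u / t u v s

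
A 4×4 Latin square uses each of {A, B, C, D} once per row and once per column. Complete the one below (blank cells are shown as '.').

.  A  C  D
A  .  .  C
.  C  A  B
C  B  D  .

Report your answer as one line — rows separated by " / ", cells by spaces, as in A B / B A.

B A C D / A D B C / D C A B / C B D A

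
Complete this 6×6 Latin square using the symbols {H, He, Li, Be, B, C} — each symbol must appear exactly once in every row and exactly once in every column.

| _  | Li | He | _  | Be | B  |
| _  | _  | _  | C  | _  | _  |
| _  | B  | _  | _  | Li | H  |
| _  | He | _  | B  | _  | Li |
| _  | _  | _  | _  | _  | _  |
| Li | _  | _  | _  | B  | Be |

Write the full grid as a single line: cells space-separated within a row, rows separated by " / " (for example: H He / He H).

(r1,c4) = H
(r2,c6) = He
(r5,c6) = C
(r6,c4) = He
(r1,c1) = C
(r2,c5) = H
(r3,c4) = Be
(r4,c5) = C
(r5,c4) = Li
(r5,c5) = He
(r2,c2) = Be
(r3,c1) = He
(r3,c3) = C
(r5,c2) = H
(r6,c2) = C
(r6,c3) = H
(r2,c1) = B
(r2,c3) = Li
(r4,c3) = Be
(r5,c1) = Be
(r5,c3) = B
(r4,c1) = H

C Li He H Be B / B Be Li C H He / He B C Be Li H / H He Be B C Li / Be H B Li He C / Li C H He B Be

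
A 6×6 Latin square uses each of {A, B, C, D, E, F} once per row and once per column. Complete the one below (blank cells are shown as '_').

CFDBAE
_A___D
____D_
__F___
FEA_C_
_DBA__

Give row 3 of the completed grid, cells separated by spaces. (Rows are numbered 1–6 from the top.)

A B E C D F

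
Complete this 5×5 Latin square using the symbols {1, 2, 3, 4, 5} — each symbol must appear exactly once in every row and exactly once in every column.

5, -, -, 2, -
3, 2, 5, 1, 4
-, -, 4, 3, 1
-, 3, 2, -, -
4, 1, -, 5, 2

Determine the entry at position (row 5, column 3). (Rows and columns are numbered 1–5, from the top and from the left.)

3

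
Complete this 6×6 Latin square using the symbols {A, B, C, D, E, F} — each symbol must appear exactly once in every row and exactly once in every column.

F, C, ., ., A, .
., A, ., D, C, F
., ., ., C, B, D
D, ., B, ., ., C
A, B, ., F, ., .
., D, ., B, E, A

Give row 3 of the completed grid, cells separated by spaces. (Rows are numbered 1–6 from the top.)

E F A C B D

(r1,c4) = E
(r1,c6) = B
(r2,c3) = E
(r3,c1) = E
(r3,c2) = F
(r3,c3) = A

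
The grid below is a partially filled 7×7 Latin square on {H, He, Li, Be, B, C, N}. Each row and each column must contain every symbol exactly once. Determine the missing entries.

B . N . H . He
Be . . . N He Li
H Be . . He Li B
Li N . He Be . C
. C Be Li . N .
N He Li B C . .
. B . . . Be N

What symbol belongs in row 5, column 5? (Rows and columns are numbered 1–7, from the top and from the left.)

B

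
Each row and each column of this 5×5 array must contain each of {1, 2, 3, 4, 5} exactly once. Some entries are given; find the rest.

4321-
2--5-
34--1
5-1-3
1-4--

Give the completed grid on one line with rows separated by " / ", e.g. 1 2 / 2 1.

(r1,c5) = 5
(r2,c2) = 1
(r2,c3) = 3
(r2,c5) = 4
(r3,c3) = 5
(r3,c4) = 2
(r4,c2) = 2
(r4,c4) = 4
(r5,c2) = 5
(r5,c4) = 3
(r5,c5) = 2

4 3 2 1 5 / 2 1 3 5 4 / 3 4 5 2 1 / 5 2 1 4 3 / 1 5 4 3 2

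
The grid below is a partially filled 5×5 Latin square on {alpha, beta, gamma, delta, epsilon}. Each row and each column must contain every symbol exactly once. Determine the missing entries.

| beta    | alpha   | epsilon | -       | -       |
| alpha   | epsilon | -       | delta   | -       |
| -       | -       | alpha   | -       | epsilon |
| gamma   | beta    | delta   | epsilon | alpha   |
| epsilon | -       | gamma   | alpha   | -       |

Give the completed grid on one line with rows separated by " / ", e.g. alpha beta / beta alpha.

(r1,c4): row 1 has {alpha,beta,epsilon}; column 4 has {alpha,delta,epsilon}, so it must be gamma.
(r1,c5): row 1 has {alpha,beta,gamma,epsilon}; column 5 has {alpha,epsilon}, so it must be delta.
(r2,c3): row 2 has {alpha,delta,epsilon}; column 3 has {alpha,gamma,delta,epsilon}, so it must be beta.
(r2,c5): row 2 has {alpha,beta,delta,epsilon}; column 5 has {alpha,delta,epsilon}, so it must be gamma.
(r3,c1): row 3 has {alpha,epsilon}; column 1 has {alpha,beta,gamma,epsilon}, so it must be delta.
(r3,c2): row 3 has {alpha,delta,epsilon}; column 2 has {alpha,beta,epsilon}, so it must be gamma.
(r3,c4): row 3 has {alpha,gamma,delta,epsilon}; column 4 has {alpha,gamma,delta,epsilon}, so it must be beta.
(r5,c2): row 5 has {alpha,gamma,epsilon}; column 2 has {alpha,beta,gamma,epsilon}, so it must be delta.
(r5,c5): row 5 has {alpha,gamma,delta,epsilon}; column 5 has {alpha,gamma,delta,epsilon}, so it must be beta.

beta alpha epsilon gamma delta / alpha epsilon beta delta gamma / delta gamma alpha beta epsilon / gamma beta delta epsilon alpha / epsilon delta gamma alpha beta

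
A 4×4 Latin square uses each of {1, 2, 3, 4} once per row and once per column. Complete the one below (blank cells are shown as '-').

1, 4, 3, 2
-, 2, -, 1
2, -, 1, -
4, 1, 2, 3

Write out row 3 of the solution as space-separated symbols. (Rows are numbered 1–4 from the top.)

(r2,c1) = 3
(r2,c3) = 4
(r3,c2) = 3
(r3,c4) = 4

2 3 1 4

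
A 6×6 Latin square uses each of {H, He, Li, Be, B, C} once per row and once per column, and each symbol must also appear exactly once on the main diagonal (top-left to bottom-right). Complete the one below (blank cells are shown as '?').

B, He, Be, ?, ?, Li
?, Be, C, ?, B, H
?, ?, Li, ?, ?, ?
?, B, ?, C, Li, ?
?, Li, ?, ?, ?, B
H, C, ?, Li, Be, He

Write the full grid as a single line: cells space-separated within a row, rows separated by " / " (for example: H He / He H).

B He Be H C Li / Li Be C He B H / Be H Li B He C / He B H C Li Be / C Li He Be H B / H C B Li Be He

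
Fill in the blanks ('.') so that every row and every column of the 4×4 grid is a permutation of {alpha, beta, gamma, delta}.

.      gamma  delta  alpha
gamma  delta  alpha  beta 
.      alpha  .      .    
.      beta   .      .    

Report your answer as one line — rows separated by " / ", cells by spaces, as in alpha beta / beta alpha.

beta gamma delta alpha / gamma delta alpha beta / delta alpha beta gamma / alpha beta gamma delta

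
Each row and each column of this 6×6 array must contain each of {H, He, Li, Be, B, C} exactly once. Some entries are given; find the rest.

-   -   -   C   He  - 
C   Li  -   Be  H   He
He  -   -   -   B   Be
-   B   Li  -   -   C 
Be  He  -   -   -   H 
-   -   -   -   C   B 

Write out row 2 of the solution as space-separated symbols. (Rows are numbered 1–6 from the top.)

C Li B Be H He

(r1,c6) = Li
(r2,c3) = B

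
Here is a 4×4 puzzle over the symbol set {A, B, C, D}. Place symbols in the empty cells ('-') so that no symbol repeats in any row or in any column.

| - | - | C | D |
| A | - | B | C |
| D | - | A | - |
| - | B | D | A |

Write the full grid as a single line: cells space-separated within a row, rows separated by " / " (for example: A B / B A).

B A C D / A D B C / D C A B / C B D A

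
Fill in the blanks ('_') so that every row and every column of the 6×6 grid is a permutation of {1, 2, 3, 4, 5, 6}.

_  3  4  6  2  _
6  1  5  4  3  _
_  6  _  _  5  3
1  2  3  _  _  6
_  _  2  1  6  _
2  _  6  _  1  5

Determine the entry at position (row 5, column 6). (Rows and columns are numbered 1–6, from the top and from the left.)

4

Cell (r1,c1): row 1 has {2,3,4,6}; column 1 has {1,2,6} → 5.
Cell (r1,c6): row 1 has {2,3,4,5,6}; column 6 has {3,5,6} → 1.
Cell (r2,c6): row 2 has {1,3,4,5,6}; column 6 has {1,3,5,6} → 2.
Cell (r3,c1): row 3 has {3,5,6}; column 1 has {1,2,5,6} → 4.
Cell (r3,c3): row 3 has {3,4,5,6}; column 3 has {2,3,4,5,6} → 1.
Cell (r3,c4): row 3 has {1,3,4,5,6}; column 4 has {1,4,6} → 2.
Cell (r4,c4): row 4 has {1,2,3,6}; column 4 has {1,2,4,6} → 5.
Cell (r4,c5): row 4 has {1,2,3,5,6}; column 5 has {1,2,3,5,6} → 4.
Cell (r5,c1): row 5 has {1,2,6}; column 1 has {1,2,4,5,6} → 3.
Cell (r5,c6): row 5 has {1,2,3,6}; column 6 has {1,2,3,5,6} → 4.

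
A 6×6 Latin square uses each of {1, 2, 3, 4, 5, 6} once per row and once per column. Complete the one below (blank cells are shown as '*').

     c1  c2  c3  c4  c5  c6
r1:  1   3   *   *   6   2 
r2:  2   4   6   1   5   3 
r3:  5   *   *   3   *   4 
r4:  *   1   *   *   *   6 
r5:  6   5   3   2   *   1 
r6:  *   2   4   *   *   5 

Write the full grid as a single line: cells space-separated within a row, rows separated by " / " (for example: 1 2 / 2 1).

1 3 5 4 6 2 / 2 4 6 1 5 3 / 5 6 1 3 2 4 / 4 1 2 5 3 6 / 6 5 3 2 4 1 / 3 2 4 6 1 5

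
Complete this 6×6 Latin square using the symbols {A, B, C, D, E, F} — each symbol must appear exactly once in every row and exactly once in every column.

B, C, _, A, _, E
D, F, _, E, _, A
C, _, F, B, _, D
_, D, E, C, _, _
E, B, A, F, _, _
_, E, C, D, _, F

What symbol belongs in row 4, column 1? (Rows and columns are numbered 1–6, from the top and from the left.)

At row 1, column 3: row 1 has {A,B,C,E}; column 3 has {A,C,E,F}; that leaves D.
At row 1, column 5: row 1 has {A,B,C,D,E}; column 5 is empty so far; that leaves F.
At row 2, column 3: row 2 has {A,D,E,F}; column 3 has {A,C,D,E,F}; that leaves B.
At row 2, column 5: row 2 has {A,B,D,E,F}; column 5 has {F}; that leaves C.
At row 3, column 2: row 3 has {B,C,D,F}; column 2 has {B,C,D,E,F}; that leaves A.
At row 3, column 5: row 3 has {A,B,C,D,F}; column 5 has {C,F}; that leaves E.
At row 4, column 6: row 4 has {C,D,E}; column 6 has {A,D,E,F}; that leaves B.
At row 5, column 5: row 5 has {A,B,E,F}; column 5 has {C,E,F}; that leaves D.
At row 5, column 6: row 5 has {A,B,D,E,F}; column 6 has {A,B,D,E,F}; that leaves C.
At row 6, column 1: row 6 has {C,D,E,F}; column 1 has {B,C,D,E}; that leaves A.
At row 6, column 5: row 6 has {A,C,D,E,F}; column 5 has {C,D,E,F}; that leaves B.
At row 4, column 1: row 4 has {B,C,D,E}; column 1 has {A,B,C,D,E}; that leaves F.

F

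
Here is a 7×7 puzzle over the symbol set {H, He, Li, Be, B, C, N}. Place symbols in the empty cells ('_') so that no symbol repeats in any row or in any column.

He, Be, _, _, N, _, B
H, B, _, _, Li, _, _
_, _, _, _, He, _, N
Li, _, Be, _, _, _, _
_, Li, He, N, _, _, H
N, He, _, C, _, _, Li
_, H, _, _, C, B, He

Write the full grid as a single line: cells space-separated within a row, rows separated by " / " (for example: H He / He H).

At row 3, column 2: row 3 has {He,N}; column 2 has {H,He,Li,Be,B}; that leaves C.
At row 4, column 2: row 4 has {Li,Be}; column 2 has {H,He,Li,Be,B,C}; that leaves N.
At row 4, column 7: row 4 has {Li,Be,N}; column 7 has {H,He,Li,B,N}; that leaves C.
At row 7, column 1: row 7 has {H,He,B,C}; column 1 has {H,He,Li,N}; that leaves Be.
At row 7, column 4: row 7 has {H,He,Be,B,C}; column 4 has {C,N}; that leaves Li.
At row 1, column 4: row 1 has {He,Be,B,N}; column 4 has {Li,C,N}; that leaves H.
At row 2, column 7: row 2 has {H,Li,B}; column 7 has {H,He,Li,B,C,N}; that leaves Be.
At row 3, column 1: row 3 has {He,C,N}; column 1 has {H,He,Li,Be,N}; that leaves B.
At row 3, column 4: row 3 has {He,B,C,N}; column 4 has {H,Li,C,N}; that leaves Be.
At row 5, column 1: row 5 has {H,He,Li,N}; column 1 has {H,He,Li,Be,B,N}; that leaves C.
At row 5, column 6: row 5 has {H,He,Li,C,N}; column 6 has {B}; that leaves Be.
At row 6, column 6: row 6 has {He,Li,C,N}; column 6 has {Be,B}; that leaves H.
At row 7, column 3: row 7 has {H,He,Li,Be,B,C}; column 3 has {He,Be}; that leaves N.
At row 2, column 3: row 2 has {H,Li,Be,B}; column 3 has {He,Be,N}; that leaves C.
At row 2, column 4: row 2 has {H,Li,Be,B,C}; column 4 has {H,Li,Be,C,N}; that leaves He.
At row 2, column 6: row 2 has {H,He,Li,Be,B,C}; column 6 has {H,Be,B}; that leaves N.
At row 3, column 6: row 3 has {He,Be,B,C,N}; column 6 has {H,Be,B,N}; that leaves Li.
At row 4, column 4: row 4 has {Li,Be,C,N}; column 4 has {H,He,Li,Be,C,N}; that leaves B.
At row 4, column 5: row 4 has {Li,Be,B,C,N}; column 5 has {He,Li,C,N}; that leaves H.
At row 4, column 6: row 4 has {H,Li,Be,B,C,N}; column 6 has {H,Li,Be,B,N}; that leaves He.
At row 5, column 5: row 5 has {H,He,Li,Be,C,N}; column 5 has {H,He,Li,C,N}; that leaves B.
At row 6, column 3: row 6 has {H,He,Li,C,N}; column 3 has {He,Be,C,N}; that leaves B.
At row 6, column 5: row 6 has {H,He,Li,B,C,N}; column 5 has {H,He,Li,B,C,N}; that leaves Be.
At row 1, column 3: row 1 has {H,He,Be,B,N}; column 3 has {He,Be,B,C,N}; that leaves Li.
At row 1, column 6: row 1 has {H,He,Li,Be,B,N}; column 6 has {H,He,Li,Be,B,N}; that leaves C.
At row 3, column 3: row 3 has {He,Li,Be,B,C,N}; column 3 has {He,Li,Be,B,C,N}; that leaves H.

He Be Li H N C B / H B C He Li N Be / B C H Be He Li N / Li N Be B H He C / C Li He N B Be H / N He B C Be H Li / Be H N Li C B He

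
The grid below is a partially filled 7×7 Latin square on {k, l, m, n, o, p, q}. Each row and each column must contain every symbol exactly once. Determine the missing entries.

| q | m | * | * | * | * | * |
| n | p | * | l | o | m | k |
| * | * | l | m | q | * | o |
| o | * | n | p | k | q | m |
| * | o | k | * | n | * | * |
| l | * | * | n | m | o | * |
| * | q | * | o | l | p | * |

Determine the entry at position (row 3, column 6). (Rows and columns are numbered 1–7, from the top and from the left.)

k

(r1,c4) = k
(r1,c5) = p
(r2,c3) = q
(r4,c2) = l
(r5,c4) = q
(r5,c6) = l
(r5,c7) = p
(r6,c2) = k
(r6,c3) = p
(r6,c7) = q
(r7,c3) = m
(r7,c7) = n
(r1,c3) = o
(r1,c6) = n
(r1,c7) = l
(r3,c2) = n
(r3,c6) = k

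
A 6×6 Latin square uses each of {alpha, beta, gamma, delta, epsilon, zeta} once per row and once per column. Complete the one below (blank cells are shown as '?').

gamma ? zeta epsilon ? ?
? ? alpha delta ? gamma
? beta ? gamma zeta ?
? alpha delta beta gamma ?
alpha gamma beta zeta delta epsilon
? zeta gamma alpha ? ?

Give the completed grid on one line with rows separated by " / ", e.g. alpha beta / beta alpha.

Cell (r1,c2): row 1 has {gamma,epsilon,zeta}; column 2 has {alpha,beta,gamma,zeta} → delta.
Cell (r2,c2): row 2 has {alpha,gamma,delta}; column 2 has {alpha,beta,gamma,delta,zeta} → epsilon.
Cell (r2,c5): row 2 has {alpha,gamma,delta,epsilon}; column 5 has {gamma,delta,zeta} → beta.
Cell (r3,c3): row 3 has {beta,gamma,zeta}; column 3 has {alpha,beta,gamma,delta,zeta} → epsilon.
Cell (r4,c6): row 4 has {alpha,beta,gamma,delta}; column 6 has {gamma,epsilon} → zeta.
Cell (r6,c5): row 6 has {alpha,gamma,zeta}; column 5 has {beta,gamma,delta,zeta} → epsilon.
Cell (r1,c5): row 1 has {gamma,delta,epsilon,zeta}; column 5 has {beta,gamma,delta,epsilon,zeta} → alpha.
Cell (r1,c6): row 1 has {alpha,gamma,delta,epsilon,zeta}; column 6 has {gamma,epsilon,zeta} → beta.
Cell (r2,c1): row 2 has {alpha,beta,gamma,delta,epsilon}; column 1 has {alpha,gamma} → zeta.
Cell (r3,c1): row 3 has {beta,gamma,epsilon,zeta}; column 1 has {alpha,gamma,zeta} → delta.
Cell (r3,c6): row 3 has {beta,gamma,delta,epsilon,zeta}; column 6 has {beta,gamma,epsilon,zeta} → alpha.
Cell (r4,c1): row 4 has {alpha,beta,gamma,delta,zeta}; column 1 has {alpha,gamma,delta,zeta} → epsilon.
Cell (r6,c1): row 6 has {alpha,gamma,epsilon,zeta}; column 1 has {alpha,gamma,delta,epsilon,zeta} → beta.
Cell (r6,c6): row 6 has {alpha,beta,gamma,epsilon,zeta}; column 6 has {alpha,beta,gamma,epsilon,zeta} → delta.

gamma delta zeta epsilon alpha beta / zeta epsilon alpha delta beta gamma / delta beta epsilon gamma zeta alpha / epsilon alpha delta beta gamma zeta / alpha gamma beta zeta delta epsilon / beta zeta gamma alpha epsilon delta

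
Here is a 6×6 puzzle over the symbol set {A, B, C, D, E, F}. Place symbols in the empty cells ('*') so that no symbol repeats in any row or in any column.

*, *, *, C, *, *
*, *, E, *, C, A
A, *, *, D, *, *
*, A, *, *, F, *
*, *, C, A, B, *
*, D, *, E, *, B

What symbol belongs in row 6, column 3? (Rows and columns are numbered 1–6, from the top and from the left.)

F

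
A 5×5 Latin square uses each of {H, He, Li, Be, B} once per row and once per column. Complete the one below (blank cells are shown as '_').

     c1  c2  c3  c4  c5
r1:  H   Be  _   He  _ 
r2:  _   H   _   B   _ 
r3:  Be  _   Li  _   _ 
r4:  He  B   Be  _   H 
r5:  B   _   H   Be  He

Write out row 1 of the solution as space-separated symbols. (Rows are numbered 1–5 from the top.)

H Be B He Li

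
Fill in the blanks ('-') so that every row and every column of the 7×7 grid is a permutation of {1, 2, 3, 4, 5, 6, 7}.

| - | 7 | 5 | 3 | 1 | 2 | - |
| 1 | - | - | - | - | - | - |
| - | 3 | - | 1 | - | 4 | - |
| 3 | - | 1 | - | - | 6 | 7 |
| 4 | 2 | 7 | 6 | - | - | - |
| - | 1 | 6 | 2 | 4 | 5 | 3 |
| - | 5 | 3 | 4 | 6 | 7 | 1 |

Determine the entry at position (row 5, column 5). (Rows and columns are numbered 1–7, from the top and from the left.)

3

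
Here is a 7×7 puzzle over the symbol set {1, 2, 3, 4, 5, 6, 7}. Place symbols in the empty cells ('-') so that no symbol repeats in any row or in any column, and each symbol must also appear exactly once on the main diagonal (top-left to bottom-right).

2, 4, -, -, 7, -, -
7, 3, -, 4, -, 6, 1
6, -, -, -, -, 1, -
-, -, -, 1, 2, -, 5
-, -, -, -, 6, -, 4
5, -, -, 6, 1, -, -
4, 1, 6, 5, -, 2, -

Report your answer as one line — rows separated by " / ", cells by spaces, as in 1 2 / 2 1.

At row 1, column 4: row 1 has {2,4,7}; column 4 has {1,4,5,6}; that leaves 3.
At row 1, column 6: row 1 has {2,3,4,7}; column 6 has {1,2,6}; that leaves 5.
At row 1, column 7: row 1 has {2,3,4,5,7}; column 7 has {1,4,5}; that leaves 6.
At row 2, column 5: row 2 has {1,3,4,6,7}; column 5 has {1,2,6,7}; that leaves 5.
At row 4, column 1: row 4 has {1,2,5}; column 1 has {2,4,5,6,7}; that leaves 3.
At row 5, column 1: row 5 has {4,6}; column 1 has {2,3,4,5,6,7}; that leaves 1.
At row 7, column 5: row 7 has {1,2,4,5,6}; column 5 has {1,2,5,6,7}; that leaves 3.
At row 7, column 7: row 7 has {1,2,3,4,5,6}; column 7 has {1,4,5,6}; the diagonal has {1,2,3,6}; that leaves 7.
At row 1, column 3: row 1 has {2,3,4,5,6,7}; column 3 has {6}; that leaves 1.
At row 2, column 3: row 2 has {1,3,4,5,6,7}; column 3 has {1,6}; that leaves 2.
At row 3, column 5: row 3 has {1,6}; column 5 has {1,2,3,5,6,7}; that leaves 4.
At row 6, column 6: row 6 has {1,5,6}; column 6 has {1,2,5,6}; the diagonal has {1,2,3,6,7}; that leaves 4.
At row 3, column 3: row 3 has {1,4,6}; column 3 has {1,2,6}; the diagonal has {1,2,3,4,6,7}; that leaves 5.
At row 4, column 6: row 4 has {1,2,3,5}; column 6 has {1,2,4,5,6}; that leaves 7.
At row 5, column 6: row 5 has {1,4,6}; column 6 has {1,2,4,5,6,7}; that leaves 3.
At row 4, column 2: row 4 has {1,2,3,5,7}; column 2 has {1,3,4}; that leaves 6.
At row 4, column 3: row 4 has {1,2,3,5,6,7}; column 3 has {1,2,5,6}; that leaves 4.
At row 5, column 3: row 5 has {1,3,4,6}; column 3 has {1,2,4,5,6}; that leaves 7.
At row 5, column 4: row 5 has {1,3,4,6,7}; column 4 has {1,3,4,5,6}; that leaves 2.
At row 6, column 3: row 6 has {1,4,5,6}; column 3 has {1,2,4,5,6,7}; that leaves 3.
At row 6, column 7: row 6 has {1,3,4,5,6}; column 7 has {1,4,5,6,7}; that leaves 2.
At row 3, column 4: row 3 has {1,4,5,6}; column 4 has {1,2,3,4,5,6}; that leaves 7.
At row 3, column 7: row 3 has {1,4,5,6,7}; column 7 has {1,2,4,5,6,7}; that leaves 3.
At row 5, column 2: row 5 has {1,2,3,4,6,7}; column 2 has {1,3,4,6}; that leaves 5.
At row 6, column 2: row 6 has {1,2,3,4,5,6}; column 2 has {1,3,4,5,6}; that leaves 7.
At row 3, column 2: row 3 has {1,3,4,5,6,7}; column 2 has {1,3,4,5,6,7}; that leaves 2.

2 4 1 3 7 5 6 / 7 3 2 4 5 6 1 / 6 2 5 7 4 1 3 / 3 6 4 1 2 7 5 / 1 5 7 2 6 3 4 / 5 7 3 6 1 4 2 / 4 1 6 5 3 2 7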